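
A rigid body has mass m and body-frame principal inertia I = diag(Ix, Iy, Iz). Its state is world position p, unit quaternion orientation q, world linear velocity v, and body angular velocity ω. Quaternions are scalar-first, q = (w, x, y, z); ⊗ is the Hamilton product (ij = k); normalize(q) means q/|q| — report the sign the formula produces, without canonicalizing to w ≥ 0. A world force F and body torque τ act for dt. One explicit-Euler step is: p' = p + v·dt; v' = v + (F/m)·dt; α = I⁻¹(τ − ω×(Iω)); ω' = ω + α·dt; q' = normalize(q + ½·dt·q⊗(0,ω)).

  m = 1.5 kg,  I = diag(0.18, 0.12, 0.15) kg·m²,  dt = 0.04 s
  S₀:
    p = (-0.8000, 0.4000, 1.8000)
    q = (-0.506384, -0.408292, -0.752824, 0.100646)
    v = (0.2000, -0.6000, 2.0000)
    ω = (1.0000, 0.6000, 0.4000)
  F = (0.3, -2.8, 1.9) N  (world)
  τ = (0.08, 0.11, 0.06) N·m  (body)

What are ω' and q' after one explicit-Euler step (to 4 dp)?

(τ − ω×Iω)/I = (0.4044, 0.8167, 0.6400)
new body rate ω' = (1.0162, 0.6327, 0.4256)
2q̇ = q⊗(0,ω) = (0.8197280, -0.8679012, -0.0398676, 0.3052952)
q' = normalize(q + ½dt·q⊗(0,ω)) = (-0.4898, -0.4255, -0.7534, 0.1067)

ω' = (1.0162, 0.6327, 0.4256)
q' = (-0.4898, -0.4255, -0.7534, 0.1067)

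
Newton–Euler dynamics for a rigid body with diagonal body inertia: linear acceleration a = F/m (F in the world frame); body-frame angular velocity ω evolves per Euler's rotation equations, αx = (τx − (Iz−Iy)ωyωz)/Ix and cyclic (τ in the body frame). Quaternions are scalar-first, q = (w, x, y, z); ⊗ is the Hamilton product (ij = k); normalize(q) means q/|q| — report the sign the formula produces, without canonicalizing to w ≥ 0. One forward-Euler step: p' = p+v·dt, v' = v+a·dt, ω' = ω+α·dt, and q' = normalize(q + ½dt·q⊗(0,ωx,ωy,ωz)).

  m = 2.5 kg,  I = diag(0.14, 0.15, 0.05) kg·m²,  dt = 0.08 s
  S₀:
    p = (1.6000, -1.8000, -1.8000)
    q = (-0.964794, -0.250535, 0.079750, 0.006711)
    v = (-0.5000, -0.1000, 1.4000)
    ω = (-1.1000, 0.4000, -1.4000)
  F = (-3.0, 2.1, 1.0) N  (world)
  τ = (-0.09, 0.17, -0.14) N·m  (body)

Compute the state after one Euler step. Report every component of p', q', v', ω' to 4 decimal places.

a = (-1.2000, 0.8400, 0.4000)
new position p' = (1.5600, -1.8080, -1.6880)
v + (F/m)dt = (-0.5960, -0.0328, 1.4320)
precession coupling ω×(Iω) = (0.0560, 0.1386, -0.0044)
α = I⁻¹(τ − ω×Iω) = (-1.0429, 0.2093, -2.7120)
ω + α·dt = (-1.1834, 0.4167, -1.6170)
Hamilton product q⊗(0,ω) = (-0.2980931, 0.9469390, -0.7440487, 1.3382226)
updated quaternion q' = (-0.9741, -0.2121, 0.0499, 0.0601)

p' = (1.5600, -1.8080, -1.6880)
q' = (-0.9741, -0.2121, 0.0499, 0.0601)
v' = (-0.5960, -0.0328, 1.4320)
ω' = (-1.1834, 0.4167, -1.6170)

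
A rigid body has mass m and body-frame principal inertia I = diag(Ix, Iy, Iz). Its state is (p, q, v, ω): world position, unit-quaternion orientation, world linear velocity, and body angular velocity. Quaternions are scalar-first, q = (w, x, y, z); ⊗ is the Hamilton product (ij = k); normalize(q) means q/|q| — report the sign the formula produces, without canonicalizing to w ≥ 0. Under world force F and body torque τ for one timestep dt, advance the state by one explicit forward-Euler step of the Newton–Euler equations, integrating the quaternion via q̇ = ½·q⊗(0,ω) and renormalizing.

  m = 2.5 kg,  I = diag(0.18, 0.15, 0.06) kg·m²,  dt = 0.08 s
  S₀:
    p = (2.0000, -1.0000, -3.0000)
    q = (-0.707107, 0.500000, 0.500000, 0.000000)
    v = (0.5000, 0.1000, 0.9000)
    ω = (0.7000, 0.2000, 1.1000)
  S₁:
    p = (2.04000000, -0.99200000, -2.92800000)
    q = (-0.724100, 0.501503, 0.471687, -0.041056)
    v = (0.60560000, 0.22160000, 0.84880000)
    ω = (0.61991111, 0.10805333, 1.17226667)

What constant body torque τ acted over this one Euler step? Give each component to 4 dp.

ω₁ − ω₀ = (-0.08008889, -0.09194667, 0.07226667)
precession coupling = (-0.0198, 0.0924, -0.0042)
applied torque τ = (-0.2000, -0.0800, 0.0500)

τ = (-0.2000, -0.0800, 0.0500)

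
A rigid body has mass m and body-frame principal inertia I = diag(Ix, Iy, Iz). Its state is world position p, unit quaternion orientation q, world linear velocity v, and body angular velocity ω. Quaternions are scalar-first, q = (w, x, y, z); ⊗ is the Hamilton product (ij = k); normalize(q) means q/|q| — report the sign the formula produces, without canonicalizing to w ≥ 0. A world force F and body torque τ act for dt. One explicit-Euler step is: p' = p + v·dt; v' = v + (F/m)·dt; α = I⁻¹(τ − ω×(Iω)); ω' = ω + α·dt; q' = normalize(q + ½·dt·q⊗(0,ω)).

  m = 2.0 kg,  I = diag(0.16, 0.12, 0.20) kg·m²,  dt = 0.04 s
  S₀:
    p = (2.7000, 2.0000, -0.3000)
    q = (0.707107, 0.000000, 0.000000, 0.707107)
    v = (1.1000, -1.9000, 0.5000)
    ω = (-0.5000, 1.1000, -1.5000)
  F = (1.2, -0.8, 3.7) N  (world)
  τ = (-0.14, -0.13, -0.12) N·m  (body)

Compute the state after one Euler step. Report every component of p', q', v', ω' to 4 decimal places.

p' = (2.7440, 1.9240, -0.2800)
q' = (0.7278, -0.0226, 0.0085, 0.6854)
v' = (1.1240, -1.9160, 0.5740)
ω' = (-0.5020, 1.0667, -1.5284)

linear accel F/m = (0.6000, -0.4000, 1.8500)
p + v·dt = (2.7440, 1.9240, -0.2800)
v + (F/m)dt = (1.1240, -1.9160, 0.5740)
angular accel α = (-0.0500, -0.8333, -0.7100)
ω' = ω + α·dt = (-0.5020, 1.0667, -1.5284)
2q̇ = q⊗(0,ω) = (1.0606605, -1.1313712, 0.4242642, -1.0606605)
q + ½dt·q⊗(0,ω), renormalized = (0.7278, -0.0226, 0.0085, 0.6854)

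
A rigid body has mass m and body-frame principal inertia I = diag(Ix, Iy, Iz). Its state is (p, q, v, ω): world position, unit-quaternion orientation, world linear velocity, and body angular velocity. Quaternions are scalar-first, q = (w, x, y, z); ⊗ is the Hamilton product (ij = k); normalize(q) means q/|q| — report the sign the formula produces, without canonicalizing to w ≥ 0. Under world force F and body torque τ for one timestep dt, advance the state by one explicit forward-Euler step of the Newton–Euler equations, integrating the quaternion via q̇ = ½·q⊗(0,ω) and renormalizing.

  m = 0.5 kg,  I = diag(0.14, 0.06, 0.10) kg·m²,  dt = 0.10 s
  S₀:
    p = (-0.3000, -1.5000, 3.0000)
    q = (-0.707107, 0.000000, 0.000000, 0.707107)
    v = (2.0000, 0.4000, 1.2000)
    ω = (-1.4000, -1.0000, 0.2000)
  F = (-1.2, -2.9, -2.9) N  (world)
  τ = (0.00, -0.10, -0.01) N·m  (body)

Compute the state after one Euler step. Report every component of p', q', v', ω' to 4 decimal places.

p + v·dt = (-0.1000, -1.4600, 3.1200)
v' = v + a·dt = (1.7600, -0.1800, 0.6200)
α = I⁻¹(τ − ω×Iω) = (0.0571, -1.4800, 1.0200)
new body rate ω' = (-1.3943, -1.1480, 0.3020)
2q̇ = q⊗(0,ω) = (-0.1414214, 1.6970568, -0.2828428, -0.1414214)
updated quaternion q' = (-0.7115, 0.0845, -0.0141, 0.6974)

p' = (-0.1000, -1.4600, 3.1200)
q' = (-0.7115, 0.0845, -0.0141, 0.6974)
v' = (1.7600, -0.1800, 0.6200)
ω' = (-1.3943, -1.1480, 0.3020)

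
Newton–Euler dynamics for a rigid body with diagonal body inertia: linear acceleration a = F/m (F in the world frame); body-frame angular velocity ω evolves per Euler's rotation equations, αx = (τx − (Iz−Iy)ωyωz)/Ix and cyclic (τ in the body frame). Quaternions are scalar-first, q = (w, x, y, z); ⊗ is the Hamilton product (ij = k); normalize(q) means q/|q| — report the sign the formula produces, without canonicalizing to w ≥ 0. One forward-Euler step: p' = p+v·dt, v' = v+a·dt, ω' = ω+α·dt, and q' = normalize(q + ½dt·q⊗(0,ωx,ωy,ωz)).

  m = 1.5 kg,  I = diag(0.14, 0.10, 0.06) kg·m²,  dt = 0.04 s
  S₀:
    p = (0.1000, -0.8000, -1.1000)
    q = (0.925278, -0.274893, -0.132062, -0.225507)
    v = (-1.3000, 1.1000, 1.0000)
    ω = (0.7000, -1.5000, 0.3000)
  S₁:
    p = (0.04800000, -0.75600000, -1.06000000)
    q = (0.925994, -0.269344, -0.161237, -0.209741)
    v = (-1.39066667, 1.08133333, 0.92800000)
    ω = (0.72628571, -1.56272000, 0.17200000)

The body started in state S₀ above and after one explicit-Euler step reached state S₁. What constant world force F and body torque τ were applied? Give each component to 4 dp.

F = (-3.4000, -0.7000, -2.7000)
τ = (0.1100, -0.1400, -0.1500)

velocity change Δv = (-0.09066667, -0.01866667, -0.07200000)
applied force F = (-3.4000, -0.7000, -2.7000)
ω₁ − ω₀ = (0.02628571, -0.06272000, -0.12800000)
gyro term ω₀×Iω₀ = (0.0180, 0.0168, 0.0420)
τ = I·(Δω/dt) + ω₀×(Iω₀) = (0.1100, -0.1400, -0.1500)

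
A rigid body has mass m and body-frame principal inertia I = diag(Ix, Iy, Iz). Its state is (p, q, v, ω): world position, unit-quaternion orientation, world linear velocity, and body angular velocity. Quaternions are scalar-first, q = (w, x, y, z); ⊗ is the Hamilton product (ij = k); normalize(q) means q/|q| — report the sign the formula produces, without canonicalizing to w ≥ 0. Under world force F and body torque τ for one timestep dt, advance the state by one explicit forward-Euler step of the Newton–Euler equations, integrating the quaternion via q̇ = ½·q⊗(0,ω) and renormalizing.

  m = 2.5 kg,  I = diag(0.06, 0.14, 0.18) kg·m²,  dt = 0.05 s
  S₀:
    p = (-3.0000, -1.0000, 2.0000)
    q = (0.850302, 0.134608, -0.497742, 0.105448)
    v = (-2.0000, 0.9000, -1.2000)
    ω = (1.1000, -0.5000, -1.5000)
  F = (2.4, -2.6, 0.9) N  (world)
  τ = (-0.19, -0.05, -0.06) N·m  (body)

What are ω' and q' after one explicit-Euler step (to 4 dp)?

gyro term ω×Iω = (0.0300, 0.1980, -0.0440)
α = I⁻¹(τ − ω×Iω) = (-3.6667, -1.7714, -0.0889)
ω' = ω + α·dt = (0.9167, -0.5886, -1.5044)
q⊗(0,ω) = (-0.2387678, 1.7346692, -0.1072462, -0.7952408)
q' = normalize(q + ½dt·q⊗(0,ω)) = (0.8434, 0.1778, -0.4998, 0.0855)

ω' = (0.9167, -0.5886, -1.5044)
q' = (0.8434, 0.1778, -0.4998, 0.0855)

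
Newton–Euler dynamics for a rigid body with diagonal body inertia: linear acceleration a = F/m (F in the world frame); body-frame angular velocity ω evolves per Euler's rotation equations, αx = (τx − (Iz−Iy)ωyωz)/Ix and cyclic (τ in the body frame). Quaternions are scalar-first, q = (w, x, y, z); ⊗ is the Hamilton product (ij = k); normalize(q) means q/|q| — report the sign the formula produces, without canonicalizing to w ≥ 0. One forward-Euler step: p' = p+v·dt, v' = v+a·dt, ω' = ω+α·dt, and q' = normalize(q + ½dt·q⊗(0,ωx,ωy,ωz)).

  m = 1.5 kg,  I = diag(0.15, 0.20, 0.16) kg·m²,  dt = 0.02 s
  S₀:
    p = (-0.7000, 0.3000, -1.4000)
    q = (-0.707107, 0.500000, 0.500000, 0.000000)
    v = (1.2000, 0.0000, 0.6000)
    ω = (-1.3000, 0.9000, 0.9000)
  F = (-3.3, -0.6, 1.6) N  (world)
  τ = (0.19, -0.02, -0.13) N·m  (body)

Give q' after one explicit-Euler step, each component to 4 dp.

2q̇ = q⊗(0,ω) = (0.2000000, 1.3692391, -1.0863963, 0.4636037)
q' = normalize(q + ½dt·q⊗(0,ω)) = (-0.7050, 0.5136, 0.4891, 0.0046)

q' = (-0.7050, 0.5136, 0.4891, 0.0046)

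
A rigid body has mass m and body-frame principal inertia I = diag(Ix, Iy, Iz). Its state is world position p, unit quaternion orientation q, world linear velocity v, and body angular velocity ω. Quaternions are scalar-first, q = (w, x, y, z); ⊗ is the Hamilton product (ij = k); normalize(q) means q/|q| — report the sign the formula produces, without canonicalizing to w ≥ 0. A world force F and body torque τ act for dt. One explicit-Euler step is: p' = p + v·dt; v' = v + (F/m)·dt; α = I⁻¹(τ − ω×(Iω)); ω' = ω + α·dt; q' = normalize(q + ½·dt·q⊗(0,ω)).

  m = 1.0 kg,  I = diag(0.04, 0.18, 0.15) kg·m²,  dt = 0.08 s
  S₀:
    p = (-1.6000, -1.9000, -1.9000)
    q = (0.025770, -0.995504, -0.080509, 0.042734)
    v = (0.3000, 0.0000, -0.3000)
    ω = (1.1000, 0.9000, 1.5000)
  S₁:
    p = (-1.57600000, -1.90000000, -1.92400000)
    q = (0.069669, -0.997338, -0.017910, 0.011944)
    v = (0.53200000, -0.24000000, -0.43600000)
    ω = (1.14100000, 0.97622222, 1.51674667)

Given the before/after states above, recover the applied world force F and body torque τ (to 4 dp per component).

F = (2.9000, -3.0000, -1.7000)
τ = (-0.0200, -0.0100, 0.1700)

velocity change Δv = (0.23200000, -0.24000000, -0.13600000)
F = m·Δv/dt = (2.9000, -3.0000, -1.7000)
rate change Δω = (0.04100000, 0.07622222, 0.01674667)
τ = I·(Δω/dt) + ω₀×(Iω₀) = (-0.0200, -0.0100, 0.1700)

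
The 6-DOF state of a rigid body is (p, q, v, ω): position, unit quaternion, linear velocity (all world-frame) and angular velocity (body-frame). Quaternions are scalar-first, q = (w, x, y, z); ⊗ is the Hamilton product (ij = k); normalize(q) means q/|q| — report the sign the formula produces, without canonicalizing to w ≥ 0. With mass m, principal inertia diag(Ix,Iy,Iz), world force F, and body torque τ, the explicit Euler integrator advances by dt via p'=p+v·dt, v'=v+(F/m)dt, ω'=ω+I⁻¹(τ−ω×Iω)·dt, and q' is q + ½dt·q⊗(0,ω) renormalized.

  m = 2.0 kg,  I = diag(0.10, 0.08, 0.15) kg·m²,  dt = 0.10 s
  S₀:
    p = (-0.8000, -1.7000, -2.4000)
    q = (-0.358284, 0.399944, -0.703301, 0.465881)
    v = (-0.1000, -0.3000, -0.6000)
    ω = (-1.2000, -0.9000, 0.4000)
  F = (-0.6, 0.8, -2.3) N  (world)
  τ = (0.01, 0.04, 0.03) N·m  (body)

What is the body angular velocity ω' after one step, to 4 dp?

ω' = (-1.1648, -0.8800, 0.4344)

gyro term ω×Iω = (-0.0252, 0.0240, -0.0216)
(τ − ω×Iω)/I = (0.3520, 0.2000, 0.3440)
ω' = ω + α·dt = (-1.1648, -0.8800, 0.4344)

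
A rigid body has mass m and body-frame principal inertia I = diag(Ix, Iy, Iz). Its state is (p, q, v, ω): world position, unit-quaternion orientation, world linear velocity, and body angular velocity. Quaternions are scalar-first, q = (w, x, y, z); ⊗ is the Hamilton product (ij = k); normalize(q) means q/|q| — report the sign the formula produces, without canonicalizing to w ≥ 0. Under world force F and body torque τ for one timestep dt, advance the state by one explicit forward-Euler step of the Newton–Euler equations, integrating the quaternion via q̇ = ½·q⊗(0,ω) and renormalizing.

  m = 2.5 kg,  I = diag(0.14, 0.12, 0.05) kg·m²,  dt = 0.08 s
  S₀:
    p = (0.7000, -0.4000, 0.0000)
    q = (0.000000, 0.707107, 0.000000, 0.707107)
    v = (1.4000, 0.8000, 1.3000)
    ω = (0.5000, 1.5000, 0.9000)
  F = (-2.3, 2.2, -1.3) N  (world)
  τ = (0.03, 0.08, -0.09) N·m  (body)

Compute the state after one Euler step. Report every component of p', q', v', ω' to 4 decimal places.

linear accel F/m = (-0.9200, 0.8800, -0.5200)
p' = p + v·dt = (0.8120, -0.3360, 0.1040)
v + (F/m)dt = (1.3264, 0.8704, 1.2584)
α = I⁻¹(τ − ω×Iω) = (0.8893, 0.3292, -1.5000)
new body rate ω' = (0.5711, 1.5263, 0.7800)
2q̇ = q⊗(0,ω) = (-0.9899498, -1.0606605, -0.2828428, 1.0606605)
q' = normalize(q + ½dt·q⊗(0,ω)) = (-0.0395, 0.6629, -0.0113, 0.7476)

p' = (0.8120, -0.3360, 0.1040)
q' = (-0.0395, 0.6629, -0.0113, 0.7476)
v' = (1.3264, 0.8704, 1.2584)
ω' = (0.5711, 1.5263, 0.7800)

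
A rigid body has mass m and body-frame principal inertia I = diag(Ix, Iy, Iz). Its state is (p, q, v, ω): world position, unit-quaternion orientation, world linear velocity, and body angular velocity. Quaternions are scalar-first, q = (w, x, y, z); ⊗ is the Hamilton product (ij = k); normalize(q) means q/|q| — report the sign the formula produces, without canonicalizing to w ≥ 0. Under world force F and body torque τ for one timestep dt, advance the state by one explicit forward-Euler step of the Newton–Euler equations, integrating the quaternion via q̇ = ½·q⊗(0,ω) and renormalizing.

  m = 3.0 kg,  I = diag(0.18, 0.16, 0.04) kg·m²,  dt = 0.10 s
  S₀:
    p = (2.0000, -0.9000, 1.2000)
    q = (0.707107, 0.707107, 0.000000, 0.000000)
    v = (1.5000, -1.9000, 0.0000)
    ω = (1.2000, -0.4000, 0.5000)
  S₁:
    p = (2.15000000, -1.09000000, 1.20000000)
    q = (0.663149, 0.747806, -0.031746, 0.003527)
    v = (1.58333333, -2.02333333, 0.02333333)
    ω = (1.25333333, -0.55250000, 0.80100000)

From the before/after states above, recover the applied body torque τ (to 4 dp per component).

ω₁ − ω₀ = (0.05333333, -0.15250000, 0.30100000)
ω₀×(Iω₀) = (0.0240, 0.0840, 0.0096)
I·α + gyro = (0.1200, -0.1600, 0.1300)

τ = (0.1200, -0.1600, 0.1300)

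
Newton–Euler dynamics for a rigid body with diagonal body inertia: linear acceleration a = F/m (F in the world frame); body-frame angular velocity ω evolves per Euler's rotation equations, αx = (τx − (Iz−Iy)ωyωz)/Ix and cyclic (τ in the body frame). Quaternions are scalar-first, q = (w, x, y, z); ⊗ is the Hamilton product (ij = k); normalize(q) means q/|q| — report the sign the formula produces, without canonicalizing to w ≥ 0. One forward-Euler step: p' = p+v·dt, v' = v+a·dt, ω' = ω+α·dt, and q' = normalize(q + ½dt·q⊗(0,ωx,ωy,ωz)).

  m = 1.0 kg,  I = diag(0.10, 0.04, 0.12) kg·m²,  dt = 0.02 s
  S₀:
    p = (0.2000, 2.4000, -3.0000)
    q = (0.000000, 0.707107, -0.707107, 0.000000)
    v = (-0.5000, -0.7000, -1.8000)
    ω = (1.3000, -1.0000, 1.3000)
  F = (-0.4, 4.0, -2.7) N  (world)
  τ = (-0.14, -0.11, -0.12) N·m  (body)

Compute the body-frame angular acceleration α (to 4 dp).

ω×(Iω) gyroscopic = (-0.1040, -0.0338, 0.0780)
angular accel α = (-0.3600, -1.9050, -1.6500)

α = (-0.3600, -1.9050, -1.6500)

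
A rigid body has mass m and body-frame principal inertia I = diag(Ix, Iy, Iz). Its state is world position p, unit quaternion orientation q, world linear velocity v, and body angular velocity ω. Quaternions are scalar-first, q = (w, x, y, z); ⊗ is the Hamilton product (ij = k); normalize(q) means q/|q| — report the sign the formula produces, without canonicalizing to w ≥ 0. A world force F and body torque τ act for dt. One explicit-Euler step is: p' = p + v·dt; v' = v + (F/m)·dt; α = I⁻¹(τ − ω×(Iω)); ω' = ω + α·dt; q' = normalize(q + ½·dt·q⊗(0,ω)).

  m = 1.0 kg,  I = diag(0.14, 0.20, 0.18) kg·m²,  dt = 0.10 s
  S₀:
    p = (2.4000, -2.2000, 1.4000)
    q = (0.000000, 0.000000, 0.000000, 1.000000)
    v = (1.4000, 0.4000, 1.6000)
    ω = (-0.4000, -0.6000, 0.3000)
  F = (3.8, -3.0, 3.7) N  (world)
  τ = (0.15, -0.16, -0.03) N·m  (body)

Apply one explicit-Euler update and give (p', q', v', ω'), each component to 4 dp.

ω×(Iω) gyroscopic = (0.0036, 0.0048, 0.0144)
angular accel α = (1.0457, -0.8240, -0.2467)
new body rate ω' = (-0.2954, -0.6824, 0.2753)
2q̇ = q⊗(0,ω) = (-0.3000000, 0.6000000, -0.4000000, 0.0000000)
updated quaternion q' = (-0.0150, 0.0300, -0.0200, 0.9992)
p' = p + v·dt = (2.5400, -2.1600, 1.5600)
v' = v + a·dt = (1.7800, 0.1000, 1.9700)

p' = (2.5400, -2.1600, 1.5600)
q' = (-0.0150, 0.0300, -0.0200, 0.9992)
v' = (1.7800, 0.1000, 1.9700)
ω' = (-0.2954, -0.6824, 0.2753)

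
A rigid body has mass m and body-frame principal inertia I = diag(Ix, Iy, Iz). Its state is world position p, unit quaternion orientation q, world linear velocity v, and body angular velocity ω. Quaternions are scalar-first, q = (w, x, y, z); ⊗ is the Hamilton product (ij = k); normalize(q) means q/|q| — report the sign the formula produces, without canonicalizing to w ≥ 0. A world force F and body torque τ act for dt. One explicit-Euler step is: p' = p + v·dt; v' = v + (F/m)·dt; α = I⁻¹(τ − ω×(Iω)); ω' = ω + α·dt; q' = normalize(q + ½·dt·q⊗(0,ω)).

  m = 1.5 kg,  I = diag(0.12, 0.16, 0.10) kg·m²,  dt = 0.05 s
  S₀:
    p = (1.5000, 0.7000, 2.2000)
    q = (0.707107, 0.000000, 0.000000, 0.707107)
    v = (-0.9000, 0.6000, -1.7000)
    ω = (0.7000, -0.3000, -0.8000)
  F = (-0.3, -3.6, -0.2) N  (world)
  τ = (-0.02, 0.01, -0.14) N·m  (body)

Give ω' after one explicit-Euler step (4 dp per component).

precession coupling ω×(Iω) = (-0.0144, -0.0112, -0.0084)
angular accel α = (-0.0467, 0.1325, -1.3160)
ω' = ω + α·dt = (0.6977, -0.2934, -0.8658)

ω' = (0.6977, -0.2934, -0.8658)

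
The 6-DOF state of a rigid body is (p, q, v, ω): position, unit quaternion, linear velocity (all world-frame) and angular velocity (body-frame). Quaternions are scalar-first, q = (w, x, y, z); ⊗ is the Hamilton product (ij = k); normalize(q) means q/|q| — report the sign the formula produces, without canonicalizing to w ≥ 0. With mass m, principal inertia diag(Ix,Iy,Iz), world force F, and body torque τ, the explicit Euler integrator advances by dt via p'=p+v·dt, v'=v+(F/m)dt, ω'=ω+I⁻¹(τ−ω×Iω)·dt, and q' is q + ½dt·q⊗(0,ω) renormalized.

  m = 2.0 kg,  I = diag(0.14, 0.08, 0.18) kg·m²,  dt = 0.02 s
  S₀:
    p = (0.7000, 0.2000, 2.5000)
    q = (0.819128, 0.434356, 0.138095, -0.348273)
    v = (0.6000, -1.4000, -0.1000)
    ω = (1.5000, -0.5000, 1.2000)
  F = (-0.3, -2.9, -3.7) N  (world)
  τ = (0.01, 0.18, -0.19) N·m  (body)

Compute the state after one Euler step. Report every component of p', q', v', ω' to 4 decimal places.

a = F/m = (-0.1500, -1.4500, -1.8500)
p' = p + v·dt = (0.7120, 0.1720, 2.4980)
v' = v + a·dt = (0.5970, -1.4290, -0.1370)
gyro term ω×Iω = (-0.0600, -0.0720, 0.0450)
angular accel α = (0.5000, 3.1500, -1.3056)
new body rate ω' = (1.5100, -0.4370, 1.1739)
Hamilton product q⊗(0,ω) = (-0.1645589, 1.2202695, -1.4532007, 0.5586331)
q' = normalize(q + ½dt·q⊗(0,ω)) = (0.8173, 0.4465, 0.1235, -0.3426)

p' = (0.7120, 0.1720, 2.4980)
q' = (0.8173, 0.4465, 0.1235, -0.3426)
v' = (0.5970, -1.4290, -0.1370)
ω' = (1.5100, -0.4370, 1.1739)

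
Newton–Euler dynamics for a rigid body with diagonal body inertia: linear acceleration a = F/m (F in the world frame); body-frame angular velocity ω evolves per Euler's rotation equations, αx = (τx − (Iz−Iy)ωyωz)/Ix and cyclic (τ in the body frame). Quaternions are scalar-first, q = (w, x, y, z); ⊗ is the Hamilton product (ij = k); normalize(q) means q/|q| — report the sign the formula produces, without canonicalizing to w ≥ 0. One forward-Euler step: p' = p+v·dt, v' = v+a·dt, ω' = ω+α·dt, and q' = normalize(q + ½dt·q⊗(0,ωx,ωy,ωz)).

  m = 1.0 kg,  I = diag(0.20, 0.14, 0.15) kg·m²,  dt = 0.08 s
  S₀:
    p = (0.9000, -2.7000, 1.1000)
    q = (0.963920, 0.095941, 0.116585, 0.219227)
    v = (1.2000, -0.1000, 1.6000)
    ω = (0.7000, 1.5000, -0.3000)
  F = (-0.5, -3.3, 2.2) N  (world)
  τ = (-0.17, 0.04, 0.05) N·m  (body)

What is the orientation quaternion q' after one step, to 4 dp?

q' = (0.9547, 0.1081, 0.1813, 0.2097)

Hamilton product q⊗(0,ω) = (-0.1762681, 0.3109280, 1.6281212, -0.2268740)
q + ½dt·q⊗(0,ω), renormalized = (0.9547, 0.1081, 0.1813, 0.2097)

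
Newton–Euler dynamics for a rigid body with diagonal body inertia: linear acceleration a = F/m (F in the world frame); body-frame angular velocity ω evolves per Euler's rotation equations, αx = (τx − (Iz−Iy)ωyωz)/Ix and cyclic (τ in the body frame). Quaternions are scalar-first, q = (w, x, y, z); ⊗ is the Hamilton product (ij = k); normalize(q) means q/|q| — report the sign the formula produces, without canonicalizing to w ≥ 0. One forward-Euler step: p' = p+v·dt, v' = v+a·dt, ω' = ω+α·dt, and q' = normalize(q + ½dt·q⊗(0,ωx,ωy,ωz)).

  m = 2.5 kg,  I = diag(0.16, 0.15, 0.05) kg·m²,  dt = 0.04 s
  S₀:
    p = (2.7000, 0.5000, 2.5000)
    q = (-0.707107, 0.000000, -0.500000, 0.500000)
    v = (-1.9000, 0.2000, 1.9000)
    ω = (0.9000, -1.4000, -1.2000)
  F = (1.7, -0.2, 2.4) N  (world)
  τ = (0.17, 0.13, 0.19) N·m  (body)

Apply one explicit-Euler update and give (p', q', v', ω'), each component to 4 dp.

α = I⁻¹(τ − ω×Iω) = (2.1125, 1.6587, 3.5480)
new body rate ω' = (0.9845, -1.3337, -1.0581)
2q̇ = q⊗(0,ω) = (-0.1000000, 0.6636037, 1.4399498, 1.2985284)
q' = normalize(q + ½dt·q⊗(0,ω)) = (-0.7085, 0.0133, -0.4708, 0.5255)
p' = p + v·dt = (2.6240, 0.5080, 2.5760)
new velocity v' = (-1.8728, 0.1968, 1.9384)

p' = (2.6240, 0.5080, 2.5760)
q' = (-0.7085, 0.0133, -0.4708, 0.5255)
v' = (-1.8728, 0.1968, 1.9384)
ω' = (0.9845, -1.3337, -1.0581)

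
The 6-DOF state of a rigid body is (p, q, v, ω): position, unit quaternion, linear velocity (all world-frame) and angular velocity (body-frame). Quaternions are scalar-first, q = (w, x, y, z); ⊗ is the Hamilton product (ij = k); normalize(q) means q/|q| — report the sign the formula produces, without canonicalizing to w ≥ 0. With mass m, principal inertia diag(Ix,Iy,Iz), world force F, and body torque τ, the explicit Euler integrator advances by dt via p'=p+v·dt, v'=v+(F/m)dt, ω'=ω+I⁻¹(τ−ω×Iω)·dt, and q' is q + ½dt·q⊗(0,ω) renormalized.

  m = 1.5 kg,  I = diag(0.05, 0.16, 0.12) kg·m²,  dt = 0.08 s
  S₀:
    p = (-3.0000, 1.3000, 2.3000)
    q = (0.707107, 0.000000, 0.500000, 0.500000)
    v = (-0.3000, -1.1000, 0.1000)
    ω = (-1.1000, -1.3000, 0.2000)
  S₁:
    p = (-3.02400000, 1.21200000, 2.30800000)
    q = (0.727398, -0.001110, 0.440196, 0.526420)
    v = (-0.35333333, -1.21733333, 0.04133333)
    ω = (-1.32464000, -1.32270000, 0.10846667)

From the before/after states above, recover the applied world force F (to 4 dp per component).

Δv = v₁−v₀ = (-0.05333333, -0.11733333, -0.05866667)
applied force F = (-1.0000, -2.2000, -1.1000)

F = (-1.0000, -2.2000, -1.1000)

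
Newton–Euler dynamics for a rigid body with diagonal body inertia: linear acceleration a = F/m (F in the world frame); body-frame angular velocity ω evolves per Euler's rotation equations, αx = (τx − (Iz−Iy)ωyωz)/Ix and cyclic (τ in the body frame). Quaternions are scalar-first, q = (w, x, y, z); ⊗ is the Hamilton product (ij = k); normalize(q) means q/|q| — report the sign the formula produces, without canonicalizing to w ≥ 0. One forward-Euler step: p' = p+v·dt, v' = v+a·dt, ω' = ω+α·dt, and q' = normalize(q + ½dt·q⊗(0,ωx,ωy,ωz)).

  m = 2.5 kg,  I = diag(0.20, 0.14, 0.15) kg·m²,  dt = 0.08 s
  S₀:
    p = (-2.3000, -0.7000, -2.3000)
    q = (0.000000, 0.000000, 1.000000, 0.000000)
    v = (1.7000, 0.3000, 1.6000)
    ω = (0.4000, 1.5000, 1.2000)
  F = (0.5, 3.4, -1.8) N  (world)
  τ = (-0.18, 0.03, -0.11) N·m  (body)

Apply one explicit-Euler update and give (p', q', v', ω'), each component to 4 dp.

p' = (-2.1640, -0.6760, -2.1720)
q' = (-0.0598, 0.0479, 0.9969, -0.0160)
v' = (1.7160, 0.4088, 1.5424)
ω' = (0.3208, 1.5034, 1.1605)

angular accel α = (-0.9900, 0.0429, -0.4933)
ω' = ω + α·dt = (0.3208, 1.5034, 1.1605)
Hamilton product q⊗(0,ω) = (-1.5000000, 1.2000000, 0.0000000, -0.4000000)
q' = normalize(q + ½dt·q⊗(0,ω)) = (-0.0598, 0.0479, 0.9969, -0.0160)
a = F/m = (0.2000, 1.3600, -0.7200)
p' = p + v·dt = (-2.1640, -0.6760, -2.1720)
v + (F/m)dt = (1.7160, 0.4088, 1.5424)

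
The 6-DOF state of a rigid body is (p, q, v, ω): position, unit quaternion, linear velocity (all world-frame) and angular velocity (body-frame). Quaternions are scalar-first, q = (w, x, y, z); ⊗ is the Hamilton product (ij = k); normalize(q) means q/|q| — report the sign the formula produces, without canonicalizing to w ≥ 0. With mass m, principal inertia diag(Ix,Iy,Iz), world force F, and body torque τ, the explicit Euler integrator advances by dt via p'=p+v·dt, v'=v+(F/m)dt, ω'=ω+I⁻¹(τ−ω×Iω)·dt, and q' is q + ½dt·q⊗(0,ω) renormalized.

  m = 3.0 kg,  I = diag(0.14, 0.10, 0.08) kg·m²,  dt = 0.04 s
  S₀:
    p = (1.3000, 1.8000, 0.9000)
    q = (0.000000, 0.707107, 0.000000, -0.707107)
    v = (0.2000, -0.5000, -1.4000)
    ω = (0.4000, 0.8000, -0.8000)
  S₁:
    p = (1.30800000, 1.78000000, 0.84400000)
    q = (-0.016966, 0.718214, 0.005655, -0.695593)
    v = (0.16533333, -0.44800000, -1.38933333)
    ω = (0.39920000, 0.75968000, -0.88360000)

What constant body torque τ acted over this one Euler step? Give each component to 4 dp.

Δω = ω₁−ω₀ = (-0.00080000, -0.04032000, -0.08360000)
precession coupling = (0.0128, -0.0192, -0.0128)
I·α + gyro = (0.0100, -0.1200, -0.1800)

τ = (0.0100, -0.1200, -0.1800)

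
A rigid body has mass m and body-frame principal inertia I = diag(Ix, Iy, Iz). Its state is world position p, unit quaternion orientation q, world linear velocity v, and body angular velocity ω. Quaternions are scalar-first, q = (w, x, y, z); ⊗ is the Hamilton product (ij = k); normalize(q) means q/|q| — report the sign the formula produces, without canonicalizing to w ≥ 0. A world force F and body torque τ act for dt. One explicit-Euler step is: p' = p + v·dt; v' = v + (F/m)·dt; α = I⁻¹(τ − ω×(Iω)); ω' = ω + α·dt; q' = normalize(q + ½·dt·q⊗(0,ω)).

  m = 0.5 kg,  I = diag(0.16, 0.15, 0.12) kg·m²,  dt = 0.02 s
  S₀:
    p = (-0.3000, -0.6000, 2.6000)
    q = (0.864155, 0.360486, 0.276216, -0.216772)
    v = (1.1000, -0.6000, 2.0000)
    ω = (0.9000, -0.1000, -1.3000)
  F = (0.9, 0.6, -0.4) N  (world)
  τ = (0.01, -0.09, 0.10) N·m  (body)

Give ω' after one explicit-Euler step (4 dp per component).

ω' = (0.9017, -0.1058, -1.2835)

precession coupling ω×(Iω) = (-0.0039, -0.0468, 0.0009)
angular accel α = (0.0869, -0.2880, 0.8258)
new body rate ω' = (0.9017, -0.1058, -1.2835)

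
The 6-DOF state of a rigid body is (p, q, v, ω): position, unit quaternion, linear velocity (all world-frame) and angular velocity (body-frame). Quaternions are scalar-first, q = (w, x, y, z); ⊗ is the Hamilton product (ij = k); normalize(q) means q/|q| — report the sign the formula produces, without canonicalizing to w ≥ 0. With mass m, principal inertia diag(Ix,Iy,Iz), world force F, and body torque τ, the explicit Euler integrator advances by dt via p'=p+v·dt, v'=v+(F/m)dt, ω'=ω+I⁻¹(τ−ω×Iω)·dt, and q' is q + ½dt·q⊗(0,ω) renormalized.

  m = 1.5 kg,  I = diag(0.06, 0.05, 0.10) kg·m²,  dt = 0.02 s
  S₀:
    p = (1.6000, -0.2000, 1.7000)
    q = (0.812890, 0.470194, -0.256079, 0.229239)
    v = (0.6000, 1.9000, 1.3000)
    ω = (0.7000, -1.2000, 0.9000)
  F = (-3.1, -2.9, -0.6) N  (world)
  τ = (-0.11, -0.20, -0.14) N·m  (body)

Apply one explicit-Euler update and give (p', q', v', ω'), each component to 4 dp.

p' = (1.6120, -0.1620, 1.7260)
q' = (0.8044, 0.4763, -0.2684, 0.2327)
v' = (0.5587, 1.8613, 1.2920)
ω' = (0.6813, -1.2699, 0.8703)

new position p' = (1.6120, -0.1620, 1.7260)
new velocity v' = (0.5587, 1.8613, 1.2920)
gyro term ω×Iω = (-0.0540, -0.0252, 0.0084)
angular accel α = (-0.9333, -3.4960, -1.4840)
ω + α·dt = (0.6813, -1.2699, 0.8703)
q⊗(0,ω) = (-0.8427457, 0.6136387, -1.2381753, 0.3466235)
updated quaternion q' = (0.8044, 0.4763, -0.2684, 0.2327)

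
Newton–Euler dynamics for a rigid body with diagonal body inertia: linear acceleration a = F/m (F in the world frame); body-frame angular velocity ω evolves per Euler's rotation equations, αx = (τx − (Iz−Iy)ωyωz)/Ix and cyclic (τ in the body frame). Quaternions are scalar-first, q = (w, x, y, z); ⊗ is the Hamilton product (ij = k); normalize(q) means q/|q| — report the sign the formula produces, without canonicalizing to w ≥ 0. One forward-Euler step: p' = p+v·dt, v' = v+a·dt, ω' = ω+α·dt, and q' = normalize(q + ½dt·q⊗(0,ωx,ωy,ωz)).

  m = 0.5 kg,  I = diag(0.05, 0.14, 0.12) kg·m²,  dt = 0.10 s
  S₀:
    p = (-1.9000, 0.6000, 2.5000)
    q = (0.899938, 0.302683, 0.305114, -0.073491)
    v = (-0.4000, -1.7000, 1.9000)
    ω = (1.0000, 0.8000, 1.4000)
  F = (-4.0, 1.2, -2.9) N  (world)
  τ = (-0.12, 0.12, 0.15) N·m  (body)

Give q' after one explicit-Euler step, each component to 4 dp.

Hamilton product q⊗(0,ω) = (-0.4438868, 1.3858904, 0.2227032, 1.1969456)
q' = normalize(q + ½dt·q⊗(0,ω)) = (0.8738, 0.3703, 0.3148, -0.0136)

q' = (0.8738, 0.3703, 0.3148, -0.0136)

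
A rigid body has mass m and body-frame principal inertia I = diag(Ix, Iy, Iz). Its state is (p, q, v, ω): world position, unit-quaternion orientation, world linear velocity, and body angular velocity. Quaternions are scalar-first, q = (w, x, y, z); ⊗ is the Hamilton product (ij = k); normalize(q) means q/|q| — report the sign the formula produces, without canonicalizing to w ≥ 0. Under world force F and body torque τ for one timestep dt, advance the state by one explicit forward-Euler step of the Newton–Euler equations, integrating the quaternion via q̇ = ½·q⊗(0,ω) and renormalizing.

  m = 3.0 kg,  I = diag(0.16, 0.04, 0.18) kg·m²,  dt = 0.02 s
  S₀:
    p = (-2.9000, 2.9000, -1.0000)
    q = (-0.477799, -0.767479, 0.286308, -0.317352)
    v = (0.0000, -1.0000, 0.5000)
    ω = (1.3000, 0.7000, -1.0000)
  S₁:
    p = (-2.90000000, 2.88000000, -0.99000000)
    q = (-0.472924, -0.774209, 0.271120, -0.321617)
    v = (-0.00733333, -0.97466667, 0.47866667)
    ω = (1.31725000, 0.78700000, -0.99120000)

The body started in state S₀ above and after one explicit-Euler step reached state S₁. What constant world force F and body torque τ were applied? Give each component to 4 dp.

velocity change Δv = (-0.00733333, 0.02533333, -0.02133333)
F = m·Δv/dt = (-1.1000, 3.8000, -3.2000)
ω₁ − ω₀ = (0.01725000, 0.08700000, 0.00880000)
precession coupling = (-0.0980, 0.0260, -0.1092)
I·α + gyro = (0.0400, 0.2000, -0.0300)

F = (-1.1000, 3.8000, -3.2000)
τ = (0.0400, 0.2000, -0.0300)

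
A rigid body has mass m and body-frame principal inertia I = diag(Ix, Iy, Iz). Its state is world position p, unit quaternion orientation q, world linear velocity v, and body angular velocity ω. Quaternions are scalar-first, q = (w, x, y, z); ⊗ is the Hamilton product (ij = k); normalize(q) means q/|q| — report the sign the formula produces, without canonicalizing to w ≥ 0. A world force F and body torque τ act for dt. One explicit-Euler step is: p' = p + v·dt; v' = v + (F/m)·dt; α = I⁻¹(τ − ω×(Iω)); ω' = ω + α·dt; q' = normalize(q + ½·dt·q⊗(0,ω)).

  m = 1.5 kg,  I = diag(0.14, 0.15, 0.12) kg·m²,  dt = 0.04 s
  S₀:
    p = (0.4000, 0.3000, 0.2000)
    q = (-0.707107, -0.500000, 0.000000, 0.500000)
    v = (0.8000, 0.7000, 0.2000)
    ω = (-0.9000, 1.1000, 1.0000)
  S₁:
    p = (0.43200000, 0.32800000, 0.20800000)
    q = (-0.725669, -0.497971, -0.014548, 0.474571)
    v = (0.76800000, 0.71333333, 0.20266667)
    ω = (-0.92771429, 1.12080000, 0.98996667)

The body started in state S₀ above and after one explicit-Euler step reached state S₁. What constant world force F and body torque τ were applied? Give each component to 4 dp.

Δω = ω₁−ω₀ = (-0.02771429, 0.02080000, -0.01003333)
applied torque τ = (-0.1300, 0.0600, -0.0400)
v₁ − v₀ = (-0.03200000, 0.01333333, 0.00266667)
m·(v₁−v₀)/dt = (-1.2000, 0.5000, 0.1000)

F = (-1.2000, 0.5000, 0.1000)
τ = (-0.1300, 0.0600, -0.0400)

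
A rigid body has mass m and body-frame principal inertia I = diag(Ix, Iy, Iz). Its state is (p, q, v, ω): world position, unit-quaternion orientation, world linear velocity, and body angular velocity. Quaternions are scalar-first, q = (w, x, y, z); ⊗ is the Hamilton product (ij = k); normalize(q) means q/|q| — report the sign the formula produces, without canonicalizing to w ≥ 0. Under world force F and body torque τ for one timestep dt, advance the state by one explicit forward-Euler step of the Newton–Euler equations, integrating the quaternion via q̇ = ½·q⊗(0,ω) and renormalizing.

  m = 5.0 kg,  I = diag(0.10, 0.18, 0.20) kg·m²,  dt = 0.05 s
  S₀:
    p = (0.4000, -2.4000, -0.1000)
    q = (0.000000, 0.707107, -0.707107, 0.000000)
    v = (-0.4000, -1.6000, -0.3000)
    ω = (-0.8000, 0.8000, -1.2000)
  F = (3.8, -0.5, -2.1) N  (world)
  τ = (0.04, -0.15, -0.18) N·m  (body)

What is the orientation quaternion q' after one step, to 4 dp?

q' = (0.0283, 0.7277, -0.6853, 0.0000)

q⊗(0,ω) = (1.1313712, 0.8485284, 0.8485284, 0.0000000)
updated quaternion q' = (0.0283, 0.7277, -0.6853, 0.0000)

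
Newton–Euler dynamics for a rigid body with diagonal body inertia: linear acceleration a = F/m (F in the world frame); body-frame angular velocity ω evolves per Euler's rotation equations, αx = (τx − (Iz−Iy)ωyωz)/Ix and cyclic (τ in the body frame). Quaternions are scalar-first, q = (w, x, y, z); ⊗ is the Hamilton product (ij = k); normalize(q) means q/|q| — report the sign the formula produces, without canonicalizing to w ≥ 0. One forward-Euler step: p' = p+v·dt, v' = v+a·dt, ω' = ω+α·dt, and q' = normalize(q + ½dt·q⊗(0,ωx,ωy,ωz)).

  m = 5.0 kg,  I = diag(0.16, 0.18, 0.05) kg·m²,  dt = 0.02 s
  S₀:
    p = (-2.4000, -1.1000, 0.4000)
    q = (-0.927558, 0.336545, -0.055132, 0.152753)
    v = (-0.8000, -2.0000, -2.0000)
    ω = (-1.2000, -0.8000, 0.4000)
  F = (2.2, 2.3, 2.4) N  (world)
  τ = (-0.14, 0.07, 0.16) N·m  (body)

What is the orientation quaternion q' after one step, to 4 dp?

q' = (-0.9245, 0.3486, -0.0509, 0.1457)

q⊗(0,ω) = (0.2986472, 1.2132192, 0.4241248, -0.7064176)
updated quaternion q' = (-0.9245, 0.3486, -0.0509, 0.1457)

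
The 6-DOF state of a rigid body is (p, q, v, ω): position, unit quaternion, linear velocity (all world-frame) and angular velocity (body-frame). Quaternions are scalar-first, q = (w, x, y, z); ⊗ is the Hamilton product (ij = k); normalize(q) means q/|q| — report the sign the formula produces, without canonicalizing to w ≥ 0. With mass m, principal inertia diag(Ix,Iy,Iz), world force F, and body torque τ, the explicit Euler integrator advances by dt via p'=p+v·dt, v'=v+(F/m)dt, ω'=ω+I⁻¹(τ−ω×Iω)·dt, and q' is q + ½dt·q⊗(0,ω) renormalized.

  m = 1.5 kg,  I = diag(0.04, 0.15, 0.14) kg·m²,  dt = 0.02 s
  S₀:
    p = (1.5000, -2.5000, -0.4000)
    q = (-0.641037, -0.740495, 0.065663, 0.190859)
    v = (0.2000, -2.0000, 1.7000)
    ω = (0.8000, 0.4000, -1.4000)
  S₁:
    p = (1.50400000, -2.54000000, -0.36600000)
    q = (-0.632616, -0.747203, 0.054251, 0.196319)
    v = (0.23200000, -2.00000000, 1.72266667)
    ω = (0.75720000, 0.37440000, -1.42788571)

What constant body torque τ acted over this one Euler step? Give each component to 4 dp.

rate change Δω = (-0.04280000, -0.02560000, -0.02788571)
gyro term ω₀×Iω₀ = (0.0056, 0.1120, 0.0352)
τ = I·(Δω/dt) + ω₀×(Iω₀) = (-0.0800, -0.0800, -0.1600)

τ = (-0.0800, -0.0800, -0.1600)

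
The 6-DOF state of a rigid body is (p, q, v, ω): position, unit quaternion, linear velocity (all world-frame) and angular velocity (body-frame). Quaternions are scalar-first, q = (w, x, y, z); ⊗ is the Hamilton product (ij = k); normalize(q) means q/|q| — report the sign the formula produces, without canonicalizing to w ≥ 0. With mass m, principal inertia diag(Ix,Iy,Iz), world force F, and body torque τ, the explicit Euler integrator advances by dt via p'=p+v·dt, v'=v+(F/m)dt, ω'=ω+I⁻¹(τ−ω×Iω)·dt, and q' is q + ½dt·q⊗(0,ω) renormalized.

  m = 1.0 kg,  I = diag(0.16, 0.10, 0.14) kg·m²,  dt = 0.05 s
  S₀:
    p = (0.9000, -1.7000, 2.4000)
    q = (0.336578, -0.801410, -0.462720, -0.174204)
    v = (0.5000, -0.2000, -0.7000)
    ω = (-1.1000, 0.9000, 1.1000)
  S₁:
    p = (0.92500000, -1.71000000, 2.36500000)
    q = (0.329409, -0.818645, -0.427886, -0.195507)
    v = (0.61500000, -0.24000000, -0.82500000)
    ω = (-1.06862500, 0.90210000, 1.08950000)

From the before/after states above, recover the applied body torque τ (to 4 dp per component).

ω₁ − ω₀ = (0.03137500, 0.00210000, -0.01050000)
τ = I·(Δω/dt) + ω₀×(Iω₀) = (0.1400, -0.0200, 0.0300)

τ = (0.1400, -0.0200, 0.0300)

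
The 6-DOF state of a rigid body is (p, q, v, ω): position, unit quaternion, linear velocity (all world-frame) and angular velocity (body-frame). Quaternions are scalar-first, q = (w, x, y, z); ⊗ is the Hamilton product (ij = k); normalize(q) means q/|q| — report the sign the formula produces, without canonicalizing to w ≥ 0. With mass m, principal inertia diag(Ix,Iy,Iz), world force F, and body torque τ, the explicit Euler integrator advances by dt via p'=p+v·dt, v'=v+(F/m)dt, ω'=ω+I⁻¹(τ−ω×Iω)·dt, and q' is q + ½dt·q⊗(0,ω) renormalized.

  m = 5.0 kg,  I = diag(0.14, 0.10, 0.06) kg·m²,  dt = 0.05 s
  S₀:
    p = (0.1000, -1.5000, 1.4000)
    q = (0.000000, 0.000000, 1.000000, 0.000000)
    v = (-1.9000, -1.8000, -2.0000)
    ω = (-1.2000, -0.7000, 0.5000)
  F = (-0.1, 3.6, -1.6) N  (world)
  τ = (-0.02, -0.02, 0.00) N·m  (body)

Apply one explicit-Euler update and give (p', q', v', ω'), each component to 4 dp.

ω×(Iω) gyroscopic = (0.0140, -0.0480, -0.0336)
angular accel α = (-0.2429, 0.2800, 0.5600)
ω + α·dt = (-1.2121, -0.6860, 0.5280)
q⊗(0,ω) = (0.7000000, 0.5000000, 0.0000000, 1.2000000)
q' = normalize(q + ½dt·q⊗(0,ω)) = (0.0175, 0.0125, 0.9993, 0.0300)
linear accel F/m = (-0.0200, 0.7200, -0.3200)
new position p' = (0.0050, -1.5900, 1.3000)
v + (F/m)dt = (-1.9010, -1.7640, -2.0160)

p' = (0.0050, -1.5900, 1.3000)
q' = (0.0175, 0.0125, 0.9993, 0.0300)
v' = (-1.9010, -1.7640, -2.0160)
ω' = (-1.2121, -0.6860, 0.5280)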